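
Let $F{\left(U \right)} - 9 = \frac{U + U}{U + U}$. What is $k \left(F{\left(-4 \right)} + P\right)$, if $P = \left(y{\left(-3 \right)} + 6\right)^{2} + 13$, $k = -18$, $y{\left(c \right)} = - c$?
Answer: $-1872$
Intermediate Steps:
$F{\left(U \right)} = 10$ ($F{\left(U \right)} = 9 + \frac{U + U}{U + U} = 9 + \frac{2 U}{2 U} = 9 + 2 U \frac{1}{2 U} = 9 + 1 = 10$)
$P = 94$ ($P = \left(\left(-1\right) \left(-3\right) + 6\right)^{2} + 13 = \left(3 + 6\right)^{2} + 13 = 9^{2} + 13 = 81 + 13 = 94$)
$k \left(F{\left(-4 \right)} + P\right) = - 18 \left(10 + 94\right) = \left(-18\right) 104 = -1872$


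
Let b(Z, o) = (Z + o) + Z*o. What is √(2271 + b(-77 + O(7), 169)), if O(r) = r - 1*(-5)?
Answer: I*√8610 ≈ 92.79*I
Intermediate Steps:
O(r) = 5 + r (O(r) = r + 5 = 5 + r)
b(Z, o) = Z + o + Z*o
√(2271 + b(-77 + O(7), 169)) = √(2271 + ((-77 + (5 + 7)) + 169 + (-77 + (5 + 7))*169)) = √(2271 + ((-77 + 12) + 169 + (-77 + 12)*169)) = √(2271 + (-65 + 169 - 65*169)) = √(2271 + (-65 + 169 - 10985)) = √(2271 - 10881) = √(-8610) = I*√8610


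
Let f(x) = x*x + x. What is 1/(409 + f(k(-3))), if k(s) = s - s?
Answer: 1/409 ≈ 0.0024450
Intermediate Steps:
k(s) = 0
f(x) = x + x**2 (f(x) = x**2 + x = x + x**2)
1/(409 + f(k(-3))) = 1/(409 + 0*(1 + 0)) = 1/(409 + 0*1) = 1/(409 + 0) = 1/409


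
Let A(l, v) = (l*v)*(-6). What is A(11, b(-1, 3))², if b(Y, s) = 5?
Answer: 108900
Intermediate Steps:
A(l, v) = -6*l*v
A(11, b(-1, 3))² = (-6*11*5)² = (-330)² = 108900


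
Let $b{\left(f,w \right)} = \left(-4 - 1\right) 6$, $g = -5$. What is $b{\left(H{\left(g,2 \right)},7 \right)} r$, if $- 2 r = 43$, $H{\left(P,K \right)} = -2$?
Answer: $645$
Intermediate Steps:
$r = - \frac{43}{2}$ ($r = \left(- \frac{1}{2}\right) 43 = - \frac{43}{2} \approx -21.5$)
$b{\left(f,w \right)} = -30$ ($b{\left(f,w \right)} = \left(-5\right) 6 = -30$)
$b{\left(H{\left(g,2 \right)},7 \right)} r = \left(-30\right) \left(- \frac{43}{2}\right) = 645$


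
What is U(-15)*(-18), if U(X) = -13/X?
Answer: -78/5 ≈ -15.600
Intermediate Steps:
U(-15)*(-18) = -13/(-15)*(-18) = -13*(-1/15)*(-18) = (13/15)*(-18) = -78/5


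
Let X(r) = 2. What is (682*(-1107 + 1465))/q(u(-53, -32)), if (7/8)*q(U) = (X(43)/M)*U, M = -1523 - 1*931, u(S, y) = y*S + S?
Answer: -16911741/106 ≈ -1.5954e+5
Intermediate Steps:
u(S, y) = S + S*y (u(S, y) = S*y + S = S + S*y)
M = -2454 (M = -1523 - 931 = -2454)
q(U) = -8*U/8589 (q(U) = 8*((2/(-2454))*U)/7 = 8*((2*(-1/2454))*U)/7 = 8*(-U/1227)/7 = -8*U/8589)
(682*(-1107 + 1465))/q(u(-53, -32)) = (682*(-1107 + 1465))/((-(-424)*(1 - 32)/8589)) = (682*358)/((-(-424)*(-31)/8589)) = 244156/((-8/8589*1643)) = 244156/(-13144/8589) = 244156*(-8589/13144) = -16911741/106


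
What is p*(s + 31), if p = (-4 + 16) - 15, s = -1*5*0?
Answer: -93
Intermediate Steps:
s = 0 (s = -5*0 = 0)
p = -3 (p = 12 - 15 = -3)
p*(s + 31) = -3*(0 + 31) = -3*31 = -93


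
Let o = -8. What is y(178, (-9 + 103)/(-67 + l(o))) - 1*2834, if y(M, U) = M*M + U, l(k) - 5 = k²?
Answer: 28897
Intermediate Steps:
l(k) = 5 + k²
y(M, U) = U + M² (y(M, U) = M² + U = U + M²)
y(178, (-9 + 103)/(-67 + l(o))) - 1*2834 = ((-9 + 103)/(-67 + (5 + (-8)²)) + 178²) - 1*2834 = (94/(-67 + (5 + 64)) + 31684) - 2834 = (94/(-67 + 69) + 31684) - 2834 = (94/2 + 31684) - 2834 = (94*(½) + 31684) - 2834 = (47 + 31684) - 2834 = 31731 - 2834 = 28897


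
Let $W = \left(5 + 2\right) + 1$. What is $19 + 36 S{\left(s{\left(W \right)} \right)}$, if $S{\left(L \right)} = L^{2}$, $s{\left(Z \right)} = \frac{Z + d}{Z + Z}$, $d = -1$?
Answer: $\frac{1657}{64} \approx 25.891$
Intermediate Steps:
$W = 8$ ($W = 7 + 1 = 8$)
$s{\left(Z \right)} = \frac{-1 + Z}{2 Z}$ ($s{\left(Z \right)} = \frac{Z - 1}{Z + Z} = \frac{-1 + Z}{2 Z}$)
$19 + 36 S{\left(s{\left(W \right)} \right)} = 19 + 36 \left(\frac{-1 + 8}{2 \cdot 8}\right)^{2} = 19 + 36 \left(\frac{1}{2} \cdot \frac{1}{8} \cdot 7\right)^{2} = 19 + 36 \left(\frac{7}{16}\right)^{2} = 19 + 36 \cdot \frac{49}{256} = 19 + \frac{441}{64} = \frac{1657}{64}$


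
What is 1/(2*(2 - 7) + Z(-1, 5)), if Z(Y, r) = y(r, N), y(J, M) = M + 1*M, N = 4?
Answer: -1/2 ≈ -0.50000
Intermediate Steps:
y(J, M) = 2*M (y(J, M) = M + M = 2*M)
Z(Y, r) = 8 (Z(Y, r) = 2*4 = 8)
1/(2*(2 - 7) + Z(-1, 5)) = 1/(2*(2 - 7) + 8) = 1/(2*(-5) + 8) = 1/(-10 + 8) = 1/(-2) = -1/2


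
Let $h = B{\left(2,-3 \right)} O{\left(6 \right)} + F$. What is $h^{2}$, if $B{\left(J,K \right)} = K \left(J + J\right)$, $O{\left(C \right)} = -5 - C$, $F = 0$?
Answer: $17424$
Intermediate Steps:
$B{\left(J,K \right)} = 2 J K$ ($B{\left(J,K \right)} = K 2 J = 2 J K$)
$h = 132$ ($h = 2 \cdot 2 \left(-3\right) \left(-5 - 6\right) + 0 = - 12 \left(-5 - 6\right) + 0 = \left(-12\right) \left(-11\right) + 0 = 132 + 0 = 132$)
$h^{2} = 132^{2} = 17424$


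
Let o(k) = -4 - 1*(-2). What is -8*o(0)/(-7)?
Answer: -16/7 ≈ -2.2857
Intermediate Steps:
o(k) = -2 (o(k) = -4 + 2 = -2)
-8*o(0)/(-7) = -8*(-2)/(-7) = 16*(-⅐) = -16/7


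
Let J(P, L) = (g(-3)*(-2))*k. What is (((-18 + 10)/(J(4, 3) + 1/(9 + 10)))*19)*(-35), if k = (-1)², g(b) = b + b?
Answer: 101080/229 ≈ 441.40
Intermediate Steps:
g(b) = 2*b
k = 1
J(P, L) = 12 (J(P, L) = ((2*(-3))*(-2))*1 = -6*(-2)*1 = 12*1 = 12)
(((-18 + 10)/(J(4, 3) + 1/(9 + 10)))*19)*(-35) = (((-18 + 10)/(12 + 1/(9 + 10)))*19)*(-35) = (-8/(12 + 1/19)*19)*(-35) = (-8/229/19*19)*(-35) = (-8*19/229*19)*(-35) = -152/229*19*(-35) = -2888/229*(-35) = 101080/229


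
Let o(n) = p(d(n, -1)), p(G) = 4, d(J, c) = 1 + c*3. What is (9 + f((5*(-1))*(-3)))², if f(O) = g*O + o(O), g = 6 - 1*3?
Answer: 3364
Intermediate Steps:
g = 3 (g = 6 - 3 = 3)
d(J, c) = 1 + 3*c
o(n) = 4
f(O) = 4 + 3*O (f(O) = 3*O + 4 = 4 + 3*O)
(9 + f((5*(-1))*(-3)))² = (9 + (4 + 3*((5*(-1))*(-3))))² = (9 + (4 + 3*(-5*(-3))))² = (9 + (4 + 3*15))² = (9 + (4 + 45))² = (9 + 49)² = 58² = 3364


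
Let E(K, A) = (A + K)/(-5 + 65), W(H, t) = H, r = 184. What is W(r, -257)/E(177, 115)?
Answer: 2760/73 ≈ 37.808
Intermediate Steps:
E(K, A) = A/60 + K/60 (E(K, A) = (A + K)/60 = (A + K)*(1/60) = A/60 + K/60)
W(r, -257)/E(177, 115) = 184/((1/60)*115 + (1/60)*177) = 184/(23/12 + 59/20) = 184/(73/15) = 184*(15/73) = 2760/73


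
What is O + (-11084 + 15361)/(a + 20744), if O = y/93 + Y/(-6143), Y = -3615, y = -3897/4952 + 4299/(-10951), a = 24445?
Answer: 312873194208035297/466669432521519624 ≈ 0.67044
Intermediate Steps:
y = -63964695/54229352 (y = -3897*1/4952 + 4299*(-1/10951) = -3897/4952 - 4299/10951 = -63964695/54229352 ≈ -1.1795)
O = 5946233958085/10327058189416 (O = -63964695/54229352/93 - 3615/(-6143) = -63964695/54229352*1/93 - 3615*(-1/6143) = -21321565/1681109912 + 3615/6143 = 5946233958085/10327058189416 ≈ 0.57579)
O + (-11084 + 15361)/(a + 20744) = 5946233958085/10327058189416 + (-11084 + 15361)/(24445 + 20744) = 5946233958085/10327058189416 + 4277/45189 = 312873194208035297/466669432521519624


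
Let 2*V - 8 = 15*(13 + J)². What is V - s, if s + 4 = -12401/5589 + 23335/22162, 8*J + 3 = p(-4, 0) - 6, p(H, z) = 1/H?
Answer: 134601555833819/126836140032 ≈ 1061.2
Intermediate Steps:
J = -37/32 (J = -3/8 + (1/(-4) - 6)/8 = -3/8 + (-¼ - 6)/8 = -3/8 + (⅛)*(-25/4) = -3/8 - 25/32 = -37/32 ≈ -1.1563)
s = -639865319/123863418 (s = -4 + (-12401/5589 + 23335/22162) = -4 - 144411647/123863418 = -639865319/123863418 ≈ -5.1659)
V = 2162807/2048 (V = 4 + (15*(13 - 37/32)²)/2 = 4 + (15*(379/32)²)/2 = 4 + (15*(143641/1024))/2 = 4 + (½)*(2154615/1024) = 4 + 2154615/2048 = 2162807/2048 ≈ 1056.1)
V - s = 2162807/2048 - 1*(-639865319/123863418) = 2162807/2048 + 639865319/123863418 = 134601555833819/126836140032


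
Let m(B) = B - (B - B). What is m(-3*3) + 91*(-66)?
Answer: -6015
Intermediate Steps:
m(B) = B (m(B) = B - 1*0 = B + 0 = B)
m(-3*3) + 91*(-66) = -3*3 + 91*(-66) = -9 - 6006 = -6015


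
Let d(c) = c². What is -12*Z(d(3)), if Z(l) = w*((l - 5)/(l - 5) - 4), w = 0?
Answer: 0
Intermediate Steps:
Z(l) = 0 (Z(l) = 0*((l - 5)/(l - 5) - 4) = 0*((-5 + l)/(-5 + l) - 4) = 0*(1 - 4) = 0*(-3) = 0)
-12*Z(d(3)) = -12*0 = 0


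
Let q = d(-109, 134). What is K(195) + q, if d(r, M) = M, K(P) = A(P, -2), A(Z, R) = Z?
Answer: 329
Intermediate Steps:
K(P) = P
q = 134
K(195) + q = 195 + 134 = 329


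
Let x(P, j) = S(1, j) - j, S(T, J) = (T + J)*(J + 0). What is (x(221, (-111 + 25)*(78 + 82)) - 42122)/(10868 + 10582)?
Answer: 94647739/10725 ≈ 8825.0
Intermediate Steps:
S(T, J) = J*(J + T) (S(T, J) = (J + T)*J = J*(J + T))
x(P, j) = -j + j*(1 + j) (x(P, j) = j*(j + 1) - j = j*(1 + j) - j = -j + j*(1 + j))
(x(221, (-111 + 25)*(78 + 82)) - 42122)/(10868 + 10582) = (((-111 + 25)*(78 + 82))² - 42122)/(10868 + 10582) = ((-86*160)² - 42122)/21450 = ((-13760)² - 42122)*(1/21450) = (189337600 - 42122)*(1/21450) = 189295478*(1/21450) = 94647739/10725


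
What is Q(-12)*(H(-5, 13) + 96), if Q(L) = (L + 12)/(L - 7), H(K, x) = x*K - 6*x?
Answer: 0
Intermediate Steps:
H(K, x) = -6*x + K*x (H(K, x) = K*x - 6*x = -6*x + K*x)
Q(L) = (12 + L)/(-7 + L)
Q(-12)*(H(-5, 13) + 96) = ((12 - 12)/(-7 - 12))*(13*(-6 - 5) + 96) = (0/(-19))*(13*(-11) + 96) = (-1/19*0)*(-143 + 96) = 0*(-47) = 0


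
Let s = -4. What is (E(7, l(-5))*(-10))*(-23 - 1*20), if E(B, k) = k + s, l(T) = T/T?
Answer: -1290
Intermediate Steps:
l(T) = 1
E(B, k) = -4 + k (E(B, k) = k - 4 = -4 + k)
(E(7, l(-5))*(-10))*(-23 - 1*20) = ((-4 + 1)*(-10))*(-23 - 1*20) = (-3*(-10))*(-23 - 20) = 30*(-43) = -1290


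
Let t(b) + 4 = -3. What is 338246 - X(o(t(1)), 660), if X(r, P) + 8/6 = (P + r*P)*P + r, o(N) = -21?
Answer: 27150805/3 ≈ 9.0503e+6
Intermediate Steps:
t(b) = -7 (t(b) = -4 - 3 = -7)
X(r, P) = -4/3 + r + P*(P + P*r) (X(r, P) = -4/3 + ((P + r*P)*P + r) = -4/3 + ((P + P*r)*P + r) = -4/3 + (P*(P + P*r) + r) = -4/3 + (r + P*(P + P*r)) = -4/3 + r + P*(P + P*r))
338246 - X(o(t(1)), 660) = 338246 - (-4/3 - 21 + 660² - 21*660²) = 338246 - (-4/3 - 21 + 435600 - 21*435600) = 338246 - (-4/3 - 21 + 435600 - 9147600) = 338246 - 1*(-26136067/3) = 338246 + 26136067/3 = 27150805/3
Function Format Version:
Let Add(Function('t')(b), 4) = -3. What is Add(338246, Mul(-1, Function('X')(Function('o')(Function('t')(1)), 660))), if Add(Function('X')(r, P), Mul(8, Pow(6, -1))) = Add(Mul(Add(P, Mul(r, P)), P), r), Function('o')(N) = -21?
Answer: Rational(27150805, 3) ≈ 9.0503e+6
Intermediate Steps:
Function('t')(b) = -7 (Function('t')(b) = Add(-4, -3) = -7)
Function('X')(r, P) = Add(Rational(-4, 3), r, Mul(P, Add(P, Mul(P, r)))) (Function('X')(r, P) = Add(Rational(-4, 3), Add(Mul(Add(P, Mul(r, P)), P), r)) = Add(Rational(-4, 3), Add(Mul(Add(P, Mul(P, r)), P), r)) = Add(Rational(-4, 3), Add(Mul(P, Add(P, Mul(P, r))), r)) = Add(Rational(-4, 3), Add(r, Mul(P, Add(P, Mul(P, r))))) = Add(Rational(-4, 3), r, Mul(P, Add(P, Mul(P, r)))))
Add(338246, Mul(-1, Function('X')(Function('o')(Function('t')(1)), 660))) = Add(338246, Mul(-1, Add(Rational(-4, 3), -21, Pow(660, 2), Mul(-21, Pow(660, 2))))) = Add(338246, Mul(-1, Add(Rational(-4, 3), -21, 435600, Mul(-21, 435600)))) = Add(338246, Mul(-1, Add(Rational(-4, 3), -21, 435600, -9147600))) = Add(338246, Mul(-1, Rational(-26136067, 3))) = Add(338246, Rational(26136067, 3)) = Rational(27150805, 3)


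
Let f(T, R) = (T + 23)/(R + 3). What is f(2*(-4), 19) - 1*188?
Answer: -4121/22 ≈ -187.32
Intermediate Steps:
f(T, R) = (23 + T)/(3 + R)
f(2*(-4), 19) - 1*188 = (23 + 2*(-4))/(3 + 19) - 1*188 = (23 - 8)/22 - 188 = (1/22)*15 - 188 = 15/22 - 188 = -4121/22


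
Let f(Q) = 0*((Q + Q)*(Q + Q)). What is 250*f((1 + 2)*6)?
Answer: 0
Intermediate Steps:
f(Q) = 0 (f(Q) = 0*((2*Q)*(2*Q)) = 0*(4*Q²) = 0)
250*f((1 + 2)*6) = 250*0 = 0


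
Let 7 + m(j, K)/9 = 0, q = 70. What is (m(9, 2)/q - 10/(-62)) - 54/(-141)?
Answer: -5183/14570 ≈ -0.35573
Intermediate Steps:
m(j, K) = -63 (m(j, K) = -63 + 9*0 = -63 + 0 = -63)
(m(9, 2)/q - 10/(-62)) - 54/(-141) = (-63/70 - 10/(-62)) - 54/(-141) = (-63*1/70 - 10*(-1/62)) - 1/141*(-54) = (-9/10 + 5/31) + 18/47 = -229/310 + 18/47 = -5183/14570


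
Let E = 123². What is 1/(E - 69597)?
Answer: -1/54468 ≈ -1.8359e-5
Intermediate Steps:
E = 15129
1/(E - 69597) = 1/(15129 - 69597) = 1/(-54468) = -1/54468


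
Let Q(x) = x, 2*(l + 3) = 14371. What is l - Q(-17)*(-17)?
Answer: 13787/2 ≈ 6893.5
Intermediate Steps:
l = 14365/2 (l = -3 + (1/2)*14371 = -3 + 14371/2 = 14365/2 ≈ 7182.5)
l - Q(-17)*(-17) = 14365/2 - (-17)*(-17) = 14365/2 - 1*289 = 14365/2 - 289 = 13787/2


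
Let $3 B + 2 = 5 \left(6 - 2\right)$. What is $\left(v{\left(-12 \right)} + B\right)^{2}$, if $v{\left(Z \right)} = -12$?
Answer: $36$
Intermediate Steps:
$B = 6$ ($B = - \frac{2}{3} + \frac{5 \left(6 - 2\right)}{3} = - \frac{2}{3} + \frac{5 \cdot 4}{3} = - \frac{2}{3} + \frac{1}{3} \cdot 20 = - \frac{2}{3} + \frac{20}{3} = 6$)
$\left(v{\left(-12 \right)} + B\right)^{2} = \left(-12 + 6\right)^{2} = \left(-6\right)^{2} = 36$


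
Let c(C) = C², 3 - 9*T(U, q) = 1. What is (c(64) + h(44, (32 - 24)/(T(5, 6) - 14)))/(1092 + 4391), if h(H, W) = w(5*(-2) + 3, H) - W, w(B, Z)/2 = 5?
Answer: 127304/169973 ≈ 0.74897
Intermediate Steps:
w(B, Z) = 10 (w(B, Z) = 2*5 = 10)
T(U, q) = 2/9 (T(U, q) = ⅓ - ⅑*1 = ⅓ - ⅑ = 2/9)
h(H, W) = 10 - W
(c(64) + h(44, (32 - 24)/(T(5, 6) - 14)))/(1092 + 4391) = (64² + (10 - (32 - 24)/(2/9 - 14)))/(1092 + 4391) = (4096 + (10 - 8/(-124/9)))/5483 = (4096 + (10 - 8*(-9)/124))*(1/5483) = (4096 + (10 - 1*(-18/31)))*(1/5483) = (4096 + (10 + 18/31))*(1/5483) = (4096 + 328/31)*(1/5483) = (127304/31)*(1/5483) = 127304/169973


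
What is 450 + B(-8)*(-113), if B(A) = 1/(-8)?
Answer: 3713/8 ≈ 464.13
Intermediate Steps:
B(A) = -⅛
450 + B(-8)*(-113) = 450 - ⅛*(-113) = 450 + 113/8 = 3713/8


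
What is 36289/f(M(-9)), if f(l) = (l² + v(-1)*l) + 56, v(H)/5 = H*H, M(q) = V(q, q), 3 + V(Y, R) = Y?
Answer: 36289/140 ≈ 259.21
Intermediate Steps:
V(Y, R) = -3 + Y
M(q) = -3 + q
v(H) = 5*H² (v(H) = 5*(H*H) = 5*H²)
f(l) = 56 + l² + 5*l (f(l) = (l² + (5*(-1)²)*l) + 56 = (l² + (5*1)*l) + 56 = (l² + 5*l) + 56 = 56 + l² + 5*l)
36289/f(M(-9)) = 36289/(56 + (-3 - 9)² + 5*(-3 - 9)) = 36289/(56 + (-12)² + 5*(-12)) = 36289/(56 + 144 - 60) = 36289/140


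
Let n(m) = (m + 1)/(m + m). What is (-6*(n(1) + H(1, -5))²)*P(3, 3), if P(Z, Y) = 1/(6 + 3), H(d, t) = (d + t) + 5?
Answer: -8/3 ≈ -2.6667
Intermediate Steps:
H(d, t) = 5 + d + t
n(m) = (1 + m)/(2*m) (n(m) = (1 + m)/((2*m)) = (1 + m)*(1/(2*m)) = (1 + m)/(2*m))
P(Z, Y) = ⅑ (P(Z, Y) = 1/9 = ⅑)
(-6*(n(1) + H(1, -5))²)*P(3, 3) = -6*((½)*(1 + 1)/1 + (5 + 1 - 5))²*(⅑) = -6*((½)*1*2 + 1)²*(⅑) = -6*(1 + 1)²*(⅑) = -6*2²*(⅑) = -6*4*(⅑) = -24*⅑ = -8/3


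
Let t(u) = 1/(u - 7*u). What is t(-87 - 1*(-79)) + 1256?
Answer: 60289/48 ≈ 1256.0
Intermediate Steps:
t(u) = -1/(6*u) (t(u) = 1/(-6*u) = -1/(6*u))
t(-87 - 1*(-79)) + 1256 = -1/(6*(-87 - 1*(-79))) + 1256 = -1/(6*(-87 + 79)) + 1256 = -⅙/(-8) + 1256 = -⅙*(-⅛) + 1256 = 1/48 + 1256 = 60289/48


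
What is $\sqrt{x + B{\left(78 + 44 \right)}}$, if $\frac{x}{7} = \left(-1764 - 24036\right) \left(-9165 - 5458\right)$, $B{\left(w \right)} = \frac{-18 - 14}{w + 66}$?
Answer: $\frac{4 \sqrt{364611161489}}{47} \approx 51390.0$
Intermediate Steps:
$B{\left(w \right)} = - \frac{32}{66 + w}$
$x = 2640913800$ ($x = 7 \left(-1764 - 24036\right) \left(-9165 - 5458\right) = 7 \left(\left(-25800\right) \left(-14623\right)\right) = 7 \cdot 377273400 = 2640913800$)
$\sqrt{x + B{\left(78 + 44 \right)}} = \sqrt{2640913800 - \frac{32}{66 + \left(78 + 44\right)}} = \sqrt{2640913800 - \frac{32}{66 + 122}} = \sqrt{2640913800 - \frac{32}{188}} = \sqrt{2640913800 - \frac{8}{47}} = \sqrt{\frac{124122948592}{47}} = \frac{4 \sqrt{364611161489}}{47}$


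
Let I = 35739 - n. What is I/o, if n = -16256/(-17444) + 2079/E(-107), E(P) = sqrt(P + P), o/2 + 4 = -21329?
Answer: -155853715/186066426 - 693*I*sqrt(214)/3043508 ≈ -0.83762 - 0.0033309*I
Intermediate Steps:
o = -42666 (o = -8 + 2*(-21329) = -8 - 42658 = -42666)
E(P) = sqrt(2)*sqrt(P) (E(P) = sqrt(2*P) = sqrt(2)*sqrt(P))
n = 4064/4361 - 2079*I*sqrt(214)/214 (n = -16256/(-17444) + 2079/((sqrt(2)*sqrt(-107))) = -16256*(-1/17444) + 2079/((sqrt(2)*(I*sqrt(107)))) = 4064/4361 + 2079/((I*sqrt(214))) = 4064/4361 + 2079*(-I*sqrt(214)/214) = 4064/4361 - 2079*I*sqrt(214)/214 ≈ 0.9319 - 142.12*I)
I = 155853715/4361 + 2079*I*sqrt(214)/214 (I = 35739 - (4064/4361 - 2079*I*sqrt(214)/214) = 35739 + (-4064/4361 + 2079*I*sqrt(214)/214) = 155853715/4361 + 2079*I*sqrt(214)/214 ≈ 35738.0 + 142.12*I)
I/o = (155853715/4361 + 2079*I*sqrt(214)/214)/(-42666) = (155853715/4361 + 2079*I*sqrt(214)/214)*(-1/42666) = -155853715/186066426 - 693*I*sqrt(214)/3043508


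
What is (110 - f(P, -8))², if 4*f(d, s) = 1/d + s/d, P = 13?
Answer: 32798529/2704 ≈ 12130.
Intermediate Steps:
f(d, s) = 1/(4*d) + s/(4*d) (f(d, s) = (1/d + s/d)/4 = 1/(4*d) + s/(4*d))
(110 - f(P, -8))² = (110 - (1 - 8)/(4*13))² = (110 - (-7)/(4*13))² = (110 - 1*(-7/52))² = (110 + 7/52)² = (5727/52)² = 32798529/2704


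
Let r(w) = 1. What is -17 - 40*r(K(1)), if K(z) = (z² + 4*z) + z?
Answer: -57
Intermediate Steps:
K(z) = z² + 5*z
-17 - 40*r(K(1)) = -17 - 40*1 = -17 - 40 = -57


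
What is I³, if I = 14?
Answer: 2744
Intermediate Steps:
I³ = 14³ = 2744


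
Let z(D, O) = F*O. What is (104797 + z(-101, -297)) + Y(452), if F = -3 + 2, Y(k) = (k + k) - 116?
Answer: 105882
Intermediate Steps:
Y(k) = -116 + 2*k (Y(k) = 2*k - 116 = -116 + 2*k)
F = -1
z(D, O) = -O
(104797 + z(-101, -297)) + Y(452) = (104797 - 1*(-297)) + (-116 + 2*452) = (104797 + 297) + (-116 + 904) = 105094 + 788 = 105882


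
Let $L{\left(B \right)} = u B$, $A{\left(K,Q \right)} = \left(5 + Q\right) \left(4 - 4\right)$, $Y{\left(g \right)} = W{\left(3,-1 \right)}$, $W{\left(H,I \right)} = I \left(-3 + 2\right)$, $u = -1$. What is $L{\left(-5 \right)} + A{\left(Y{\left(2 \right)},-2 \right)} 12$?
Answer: $5$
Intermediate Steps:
$W{\left(H,I \right)} = - I$ ($W{\left(H,I \right)} = I \left(-1\right) = - I$)
$Y{\left(g \right)} = 1$ ($Y{\left(g \right)} = \left(-1\right) \left(-1\right) = 1$)
$A{\left(K,Q \right)} = 0$ ($A{\left(K,Q \right)} = \left(5 + Q\right) 0 = 0$)
$L{\left(B \right)} = - B$
$L{\left(-5 \right)} + A{\left(Y{\left(2 \right)},-2 \right)} 12 = \left(-1\right) \left(-5\right) + 0 \cdot 12 = 5 + 0 = 5$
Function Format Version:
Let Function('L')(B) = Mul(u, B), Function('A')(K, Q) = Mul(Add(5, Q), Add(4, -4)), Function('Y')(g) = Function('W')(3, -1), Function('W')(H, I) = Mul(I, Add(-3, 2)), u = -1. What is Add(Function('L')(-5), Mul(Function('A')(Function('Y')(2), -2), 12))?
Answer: 5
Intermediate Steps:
Function('W')(H, I) = Mul(-1, I) (Function('W')(H, I) = Mul(I, -1) = Mul(-1, I))
Function('Y')(g) = 1 (Function('Y')(g) = Mul(-1, -1) = 1)
Function('A')(K, Q) = 0 (Function('A')(K, Q) = Mul(Add(5, Q), 0) = 0)
Function('L')(B) = Mul(-1, B)
Add(Function('L')(-5), Mul(Function('A')(Function('Y')(2), -2), 12)) = Add(Mul(-1, -5), Mul(0, 12)) = Add(5, 0) = 5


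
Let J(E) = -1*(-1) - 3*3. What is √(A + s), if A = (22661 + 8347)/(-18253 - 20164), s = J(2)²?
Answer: 4*√5829011410/38417 ≈ 7.9494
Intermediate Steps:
J(E) = -8 (J(E) = 1 - 9 = -8)
s = 64 (s = (-8)² = 64)
A = -31008/38417 (A = 31008/(-38417) = 31008*(-1/38417) = -31008/38417 ≈ -0.80714)
√(A + s) = √(-31008/38417 + 64) = √(2427680/38417) = 4*√5829011410/38417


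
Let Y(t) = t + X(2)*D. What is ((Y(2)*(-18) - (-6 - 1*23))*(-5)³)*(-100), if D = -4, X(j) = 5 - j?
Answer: 2612500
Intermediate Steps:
Y(t) = -12 + t (Y(t) = t + (5 - 1*2)*(-4) = t + (5 - 2)*(-4) = t + 3*(-4) = t - 12 = -12 + t)
((Y(2)*(-18) - (-6 - 1*23))*(-5)³)*(-100) = (((-12 + 2)*(-18) - (-6 - 1*23))*(-5)³)*(-100) = ((-10*(-18) - (-6 - 23))*(-125))*(-100) = ((180 - 1*(-29))*(-125))*(-100) = ((180 + 29)*(-125))*(-100) = (209*(-125))*(-100) = -26125*(-100) = 2612500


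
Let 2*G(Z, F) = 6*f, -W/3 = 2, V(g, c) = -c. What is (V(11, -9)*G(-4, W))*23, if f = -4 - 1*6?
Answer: -6210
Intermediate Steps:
f = -10 (f = -4 - 6 = -10)
W = -6 (W = -3*2 = -6)
G(Z, F) = -30 (G(Z, F) = (6*(-10))/2 = (½)*(-60) = -30)
(V(11, -9)*G(-4, W))*23 = (-1*(-9)*(-30))*23 = (9*(-30))*23 = -270*23 = -6210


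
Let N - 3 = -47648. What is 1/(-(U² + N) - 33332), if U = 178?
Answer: -1/17371 ≈ -5.7567e-5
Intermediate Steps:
N = -47645 (N = 3 - 47648 = -47645)
1/(-(U² + N) - 33332) = 1/(-(178² - 47645) - 33332) = 1/(-(31684 - 47645) - 33332) = 1/(-1*(-15961) - 33332) = 1/(15961 - 33332) = 1/(-17371) = -1/17371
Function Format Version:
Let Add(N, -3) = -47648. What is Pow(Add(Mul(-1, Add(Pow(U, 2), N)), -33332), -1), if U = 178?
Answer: Rational(-1, 17371) ≈ -5.7567e-5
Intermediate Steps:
N = -47645 (N = Add(3, -47648) = -47645)
Pow(Add(Mul(-1, Add(Pow(U, 2), N)), -33332), -1) = Pow(Add(Mul(-1, Add(Pow(178, 2), -47645)), -33332), -1) = Pow(Add(Mul(-1, Add(31684, -47645)), -33332), -1) = Pow(Add(Mul(-1, -15961), -33332), -1) = Pow(Add(15961, -33332), -1) = Pow(-17371, -1) = Rational(-1, 17371)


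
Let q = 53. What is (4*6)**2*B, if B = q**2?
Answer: 1617984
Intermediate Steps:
B = 2809 (B = 53**2 = 2809)
(4*6)**2*B = (4*6)**2*2809 = 24**2*2809 = 576*2809 = 1617984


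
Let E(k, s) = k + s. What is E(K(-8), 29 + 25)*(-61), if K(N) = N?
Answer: -2806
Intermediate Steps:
E(K(-8), 29 + 25)*(-61) = (-8 + (29 + 25))*(-61) = (-8 + 54)*(-61) = 46*(-61) = -2806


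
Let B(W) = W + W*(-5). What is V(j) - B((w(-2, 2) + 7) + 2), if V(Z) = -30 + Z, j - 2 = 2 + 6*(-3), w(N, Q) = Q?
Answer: 0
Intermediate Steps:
j = -14 (j = 2 + (2 + 6*(-3)) = 2 + (2 - 18) = 2 - 16 = -14)
B(W) = -4*W (B(W) = W - 5*W = -4*W)
V(j) - B((w(-2, 2) + 7) + 2) = (-30 - 14) - (-4)*((2 + 7) + 2) = -44 - (-4)*(9 + 2) = -44 - (-4)*11 = -44 - 1*(-44) = -44 + 44 = 0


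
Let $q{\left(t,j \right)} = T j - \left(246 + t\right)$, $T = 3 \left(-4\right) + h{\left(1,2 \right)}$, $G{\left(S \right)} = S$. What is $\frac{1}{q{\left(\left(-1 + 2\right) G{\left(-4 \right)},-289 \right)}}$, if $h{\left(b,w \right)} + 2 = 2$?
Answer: $\frac{1}{3226} \approx 0.00030998$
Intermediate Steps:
$h{\left(b,w \right)} = 0$ ($h{\left(b,w \right)} = -2 + 2 = 0$)
$T = -12$ ($T = 3 \left(-4\right) + 0 = -12 + 0 = -12$)
$q{\left(t,j \right)} = -246 - t - 12 j$ ($q{\left(t,j \right)} = - 12 j - \left(246 + t\right) = -246 - t - 12 j$)
$\frac{1}{q{\left(\left(-1 + 2\right) G{\left(-4 \right)},-289 \right)}} = \frac{1}{-246 - \left(-1 + 2\right) \left(-4\right) - -3468} = \frac{1}{-246 - 1 \left(-4\right) + 3468} = \frac{1}{-246 - -4 + 3468} = \frac{1}{-246 + 4 + 3468} = \frac{1}{3226}$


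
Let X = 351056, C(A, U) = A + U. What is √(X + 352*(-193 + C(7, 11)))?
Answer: 4*√18091 ≈ 538.01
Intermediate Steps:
√(X + 352*(-193 + C(7, 11))) = √(351056 + 352*(-193 + (7 + 11))) = √(351056 + 352*(-193 + 18)) = √(351056 + 352*(-175)) = √(351056 - 61600) = √289456 = 4*√18091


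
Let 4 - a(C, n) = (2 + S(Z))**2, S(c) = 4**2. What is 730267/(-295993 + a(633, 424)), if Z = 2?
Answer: -730267/296313 ≈ -2.4645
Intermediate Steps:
S(c) = 16
a(C, n) = -320 (a(C, n) = 4 - (2 + 16)**2 = 4 - 1*18**2 = 4 - 1*324 = 4 - 324 = -320)
730267/(-295993 + a(633, 424)) = 730267/(-295993 - 320) = 730267/(-296313) = 730267*(-1/296313) = -730267/296313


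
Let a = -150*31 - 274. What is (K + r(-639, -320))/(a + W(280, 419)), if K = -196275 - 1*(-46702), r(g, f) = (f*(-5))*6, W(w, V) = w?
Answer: 139973/4644 ≈ 30.141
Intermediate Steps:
r(g, f) = -30*f (r(g, f) = -5*f*6 = -30*f)
a = -4924 (a = -4650 - 274 = -4924)
K = -149573 (K = -196275 + 46702 = -149573)
(K + r(-639, -320))/(a + W(280, 419)) = (-149573 - 30*(-320))/(-4924 + 280) = (-149573 + 9600)/(-4644) = -139973*(-1/4644) = 139973/4644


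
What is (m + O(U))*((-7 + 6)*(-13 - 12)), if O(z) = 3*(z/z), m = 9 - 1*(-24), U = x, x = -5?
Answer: 900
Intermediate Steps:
U = -5
m = 33 (m = 9 + 24 = 33)
O(z) = 3 (O(z) = 3*1 = 3)
(m + O(U))*((-7 + 6)*(-13 - 12)) = (33 + 3)*((-7 + 6)*(-13 - 12)) = 36*(-1*(-25)) = 36*25 = 900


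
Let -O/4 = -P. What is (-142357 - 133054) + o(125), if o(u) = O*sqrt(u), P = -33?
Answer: -275411 - 660*sqrt(5) ≈ -2.7689e+5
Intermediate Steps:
O = -132 (O = -(-4)*(-33) = -4*33 = -132)
o(u) = -132*sqrt(u)
(-142357 - 133054) + o(125) = (-142357 - 133054) - 660*sqrt(5) = -275411 - 660*sqrt(5)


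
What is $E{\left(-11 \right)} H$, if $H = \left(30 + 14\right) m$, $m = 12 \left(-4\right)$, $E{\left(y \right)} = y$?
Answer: $23232$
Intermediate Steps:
$m = -48$
$H = -2112$ ($H = \left(30 + 14\right) \left(-48\right) = 44 \left(-48\right) = -2112$)
$E{\left(-11 \right)} H = \left(-11\right) \left(-2112\right) = 23232$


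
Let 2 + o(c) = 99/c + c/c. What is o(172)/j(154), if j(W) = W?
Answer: -73/26488 ≈ -0.0027560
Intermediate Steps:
o(c) = -1 + 99/c (o(c) = -2 + (99/c + c/c) = -2 + (99/c + 1) = -2 + (1 + 99/c) = -1 + 99/c)
o(172)/j(154) = ((99 - 1*172)/172)/154 = ((99 - 172)/172)*(1/154) = ((1/172)*(-73))*(1/154) = -73/172*1/154 = -73/26488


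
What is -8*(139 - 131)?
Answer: -64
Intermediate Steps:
-8*(139 - 131) = -8*8 = -64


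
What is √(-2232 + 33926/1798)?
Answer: I*√1788654895/899 ≈ 47.044*I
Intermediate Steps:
√(-2232 + 33926/1798) = √(-2232 + 33926*(1/1798)) = √(-2232 + 16963/899) = √(-1989605/899) = I*√1788654895/899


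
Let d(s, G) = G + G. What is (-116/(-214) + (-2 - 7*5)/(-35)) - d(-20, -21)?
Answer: 163279/3745 ≈ 43.599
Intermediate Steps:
d(s, G) = 2*G
(-116/(-214) + (-2 - 7*5)/(-35)) - d(-20, -21) = (-116/(-214) + (-2 - 7*5)/(-35)) - 2*(-21) = (-116*(-1/214) + (-2 - 35)*(-1/35)) - 1*(-42) = (58/107 - 37*(-1/35)) + 42 = (58/107 + 37/35) + 42 = 5989/3745 + 42 = 163279/3745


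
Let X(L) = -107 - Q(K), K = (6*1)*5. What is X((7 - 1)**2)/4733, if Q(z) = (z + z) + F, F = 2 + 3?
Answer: -172/4733 ≈ -0.036341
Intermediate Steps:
F = 5
K = 30 (K = 6*5 = 30)
Q(z) = 5 + 2*z (Q(z) = (z + z) + 5 = 2*z + 5 = 5 + 2*z)
X(L) = -172 (X(L) = -107 - (5 + 2*30) = -107 - (5 + 60) = -107 - 1*65 = -107 - 65 = -172)
X((7 - 1)**2)/4733 = -172/4733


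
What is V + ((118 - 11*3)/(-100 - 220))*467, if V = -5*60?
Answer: -27139/64 ≈ -424.05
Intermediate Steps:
V = -300
V + ((118 - 11*3)/(-100 - 220))*467 = -300 + ((118 - 11*3)/(-100 - 220))*467 = -300 + ((118 - 33)/(-320))*467 = -300 + (85*(-1/320))*467 = -300 - 17/64*467 = -300 - 7939/64 = -27139/64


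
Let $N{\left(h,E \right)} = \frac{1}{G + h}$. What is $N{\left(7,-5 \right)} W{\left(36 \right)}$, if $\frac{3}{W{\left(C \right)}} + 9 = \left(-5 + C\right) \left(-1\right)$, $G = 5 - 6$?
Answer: $- \frac{1}{80} \approx -0.0125$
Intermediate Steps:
$G = -1$ ($G = 5 - 6 = -1$)
$N{\left(h,E \right)} = \frac{1}{-1 + h}$
$W{\left(C \right)} = \frac{3}{-4 - C}$ ($W{\left(C \right)} = \frac{3}{-9 + \left(-5 + C\right) \left(-1\right)} = \frac{3}{-9 - \left(-5 + C\right)} = \frac{3}{-4 - C}$)
$N{\left(7,-5 \right)} W{\left(36 \right)} = \frac{\left(-3\right) \frac{1}{4 + 36}}{-1 + 7} = \frac{\left(-3\right) \frac{1}{40}}{6} = \frac{1}{6} \left(- \frac{3}{40}\right) = - \frac{1}{80}$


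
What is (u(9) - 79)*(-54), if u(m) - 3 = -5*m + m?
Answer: 6048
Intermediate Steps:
u(m) = 3 - 4*m (u(m) = 3 + (-5*m + m) = 3 - 4*m)
(u(9) - 79)*(-54) = ((3 - 4*9) - 79)*(-54) = ((3 - 36) - 79)*(-54) = (-33 - 79)*(-54) = -112*(-54) = 6048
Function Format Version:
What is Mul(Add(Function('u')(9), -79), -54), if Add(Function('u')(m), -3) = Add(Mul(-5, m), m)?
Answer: 6048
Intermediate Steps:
Function('u')(m) = Add(3, Mul(-4, m)) (Function('u')(m) = Add(3, Add(Mul(-5, m), m)) = Add(3, Mul(-4, m)))
Mul(Add(Function('u')(9), -79), -54) = Mul(Add(Add(3, Mul(-4, 9)), -79), -54) = Mul(Add(Add(3, -36), -79), -54) = Mul(Add(-33, -79), -54) = Mul(-112, -54) = 6048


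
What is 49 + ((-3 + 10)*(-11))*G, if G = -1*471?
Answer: 36316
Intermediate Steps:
G = -471
49 + ((-3 + 10)*(-11))*G = 49 + ((-3 + 10)*(-11))*(-471) = 49 + (7*(-11))*(-471) = 49 - 77*(-471) = 49 + 36267 = 36316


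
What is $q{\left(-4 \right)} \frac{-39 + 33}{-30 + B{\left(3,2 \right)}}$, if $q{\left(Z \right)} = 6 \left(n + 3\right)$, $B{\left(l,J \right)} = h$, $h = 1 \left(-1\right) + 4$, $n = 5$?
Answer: $\frac{32}{3} \approx 10.667$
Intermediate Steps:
$h = 3$ ($h = -1 + 4 = 3$)
$B{\left(l,J \right)} = 3$
$q{\left(Z \right)} = 48$ ($q{\left(Z \right)} = 6 \left(5 + 3\right) = 6 \cdot 8 = 48$)
$q{\left(-4 \right)} \frac{-39 + 33}{-30 + B{\left(3,2 \right)}} = 48 \frac{-39 + 33}{-30 + 3} = 48 \left(- \frac{6}{-27}\right) = 48 \left(\left(-6\right) \left(- \frac{1}{27}\right)\right) = 48 \cdot \frac{2}{9} = \frac{32}{3}$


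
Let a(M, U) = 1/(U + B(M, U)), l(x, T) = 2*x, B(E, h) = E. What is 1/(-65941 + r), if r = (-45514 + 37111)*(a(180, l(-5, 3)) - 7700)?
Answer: 170/10988308627 ≈ 1.5471e-8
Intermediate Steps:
a(M, U) = 1/(M + U) (a(M, U) = 1/(U + M) = 1/(M + U))
r = 10999518597/170 (r = (-45514 + 37111)*(1/(180 + 2*(-5)) - 7700) = -8403*(1/(180 - 10) - 7700) = -8403*(1/170 - 7700) = -8403*(-1308999/170) = 10999518597/170 ≈ 6.4703e+7)
1/(-65941 + r) = 1/(-65941 + 10999518597/170) = 1/(10988308627/170) = 170/10988308627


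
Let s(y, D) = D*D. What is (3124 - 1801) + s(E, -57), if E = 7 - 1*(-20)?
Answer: 4572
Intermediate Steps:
E = 27 (E = 7 + 20 = 27)
s(y, D) = D**2
(3124 - 1801) + s(E, -57) = (3124 - 1801) + (-57)**2 = 1323 + 3249 = 4572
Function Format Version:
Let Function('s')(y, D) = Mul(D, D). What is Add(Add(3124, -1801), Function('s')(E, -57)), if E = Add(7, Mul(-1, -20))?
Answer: 4572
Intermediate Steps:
E = 27 (E = Add(7, 20) = 27)
Function('s')(y, D) = Pow(D, 2)
Add(Add(3124, -1801), Function('s')(E, -57)) = Add(Add(3124, -1801), Pow(-57, 2)) = Add(1323, 3249) = 4572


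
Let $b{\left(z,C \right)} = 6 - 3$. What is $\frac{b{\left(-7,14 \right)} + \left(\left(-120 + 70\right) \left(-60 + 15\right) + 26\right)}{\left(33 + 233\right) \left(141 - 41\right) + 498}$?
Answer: $\frac{2279}{27098} \approx 0.084102$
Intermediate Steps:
$b{\left(z,C \right)} = 3$
$\frac{b{\left(-7,14 \right)} + \left(\left(-120 + 70\right) \left(-60 + 15\right) + 26\right)}{\left(33 + 233\right) \left(141 - 41\right) + 498} = \frac{3 + \left(\left(-120 + 70\right) \left(-60 + 15\right) + 26\right)}{\left(33 + 233\right) \left(141 - 41\right) + 498} = \frac{3 + \left(\left(-50\right) \left(-45\right) + 26\right)}{266 \cdot 100 + 498} = \frac{3 + \left(2250 + 26\right)}{26600 + 498} = \frac{3 + 2276}{27098} = 2279 \cdot \frac{1}{27098} = \frac{2279}{27098}$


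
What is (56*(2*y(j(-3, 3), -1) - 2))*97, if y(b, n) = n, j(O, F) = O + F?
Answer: -21728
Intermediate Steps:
j(O, F) = F + O
(56*(2*y(j(-3, 3), -1) - 2))*97 = (56*(2*(-1) - 2))*97 = (56*(-2 - 2))*97 = (56*(-4))*97 = -224*97 = -21728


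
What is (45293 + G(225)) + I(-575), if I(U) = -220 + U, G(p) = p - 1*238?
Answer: 44485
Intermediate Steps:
G(p) = -238 + p (G(p) = p - 238 = -238 + p)
(45293 + G(225)) + I(-575) = (45293 + (-238 + 225)) + (-220 - 575) = (45293 - 13) - 795 = 45280 - 795 = 44485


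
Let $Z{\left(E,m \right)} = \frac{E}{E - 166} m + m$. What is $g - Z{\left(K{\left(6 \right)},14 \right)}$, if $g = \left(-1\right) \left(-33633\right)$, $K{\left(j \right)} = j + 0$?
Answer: $\frac{1344781}{40} \approx 33620.0$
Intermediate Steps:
$K{\left(j \right)} = j$
$Z{\left(E,m \right)} = m + \frac{E m}{-166 + E}$ ($Z{\left(E,m \right)} = \frac{E}{-166 + E} m + m = \frac{E m}{-166 + E} + m = m + \frac{E m}{-166 + E}$)
$g = 33633$
$g - Z{\left(K{\left(6 \right)},14 \right)} = 33633 - 2 \cdot 14 \frac{1}{-166 + 6} \left(-83 + 6\right) = 33633 - 2 \cdot 14 \frac{1}{-160} \left(-77\right) = 33633 - 2 \cdot 14 \left(- \frac{1}{160}\right) \left(-77\right) = 33633 - \frac{539}{40} = \frac{1344781}{40}$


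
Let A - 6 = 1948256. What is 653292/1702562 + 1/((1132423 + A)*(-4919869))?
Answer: 4950831863508689909/12902497197578619465 ≈ 0.38371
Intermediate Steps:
A = 1948262 (A = 6 + 1948256 = 1948262)
653292/1702562 + 1/((1132423 + A)*(-4919869)) = 653292/1702562 + 1/((1132423 + 1948262)*(-4919869)) = 653292*(1/1702562) - 1/4919869/3080685 = 326646/851281 + (1/3080685)*(-1/4919869) = 326646/851281 - 1/15156566630265 = 4950831863508689909/12902497197578619465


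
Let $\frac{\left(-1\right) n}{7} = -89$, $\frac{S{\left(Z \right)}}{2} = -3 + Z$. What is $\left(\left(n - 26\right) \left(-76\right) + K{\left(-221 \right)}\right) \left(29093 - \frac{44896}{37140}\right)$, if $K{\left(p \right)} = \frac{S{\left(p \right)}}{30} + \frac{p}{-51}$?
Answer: $- \frac{61293122583553}{46425} \approx -1.3203 \cdot 10^{9}$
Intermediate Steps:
$S{\left(Z \right)} = -6 + 2 Z$ ($S{\left(Z \right)} = 2 \left(-3 + Z\right) = -6 + 2 Z$)
$K{\left(p \right)} = - \frac{1}{5} + \frac{4 p}{85}$ ($K{\left(p \right)} = \frac{-6 + 2 p}{30} + \frac{p}{-51} = \left(-6 + 2 p\right) \frac{1}{30} + p \left(- \frac{1}{51}\right) = \left(- \frac{1}{5} + \frac{p}{15}\right) - \frac{p}{51} = - \frac{1}{5} + \frac{4 p}{85}$)
$n = 623$ ($n = \left(-7\right) \left(-89\right) = 623$)
$\left(\left(n - 26\right) \left(-76\right) + K{\left(-221 \right)}\right) \left(29093 - \frac{44896}{37140}\right) = \left(\left(623 - 26\right) \left(-76\right) + \left(- \frac{1}{5} + \frac{4}{85} \left(-221\right)\right)\right) \left(29093 - \frac{44896}{37140}\right) = \left(597 \left(-76\right) - \frac{53}{5}\right) \left(29093 - \frac{11224}{9285}\right) = \left(-45372 - \frac{53}{5}\right) \left(29093 - \frac{11224}{9285}\right) = \left(- \frac{226913}{5}\right) \frac{270117281}{9285} = - \frac{61293122583553}{46425}$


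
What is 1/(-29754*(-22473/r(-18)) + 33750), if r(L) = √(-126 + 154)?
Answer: -8750/4139892218410983 + 1375847*√7/459988024267887 ≈ 7.9115e-9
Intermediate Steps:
r(L) = 2*√7 (r(L) = √28 = 2*√7)
1/(-29754*(-22473/r(-18)) + 33750) = 1/(-29754*(-22473*√7/14) + 33750) = 1/(-(-334330821)*√7/7 + 33750) = 1/(334330821*√7/7 + 33750) = 1/(33750 + 334330821*√7/7)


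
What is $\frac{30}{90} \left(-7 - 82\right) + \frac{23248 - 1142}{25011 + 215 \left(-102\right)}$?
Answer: $- \frac{23099}{1027} \approx -22.492$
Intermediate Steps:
$\frac{30}{90} \left(-7 - 82\right) + \frac{23248 - 1142}{25011 + 215 \left(-102\right)} = 30 \cdot \frac{1}{90} \left(-89\right) + \frac{22106}{25011 - 21930} = \frac{1}{3} \left(-89\right) + \frac{22106}{3081} = - \frac{89}{3} + 22106 \cdot \frac{1}{3081} = - \frac{89}{3} + \frac{22106}{3081} = - \frac{23099}{1027}$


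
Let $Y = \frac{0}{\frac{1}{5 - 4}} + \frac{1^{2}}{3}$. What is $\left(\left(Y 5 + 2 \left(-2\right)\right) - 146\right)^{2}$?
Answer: $\frac{198025}{9} \approx 22003.0$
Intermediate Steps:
$Y = \frac{1}{3}$ ($Y = \frac{0}{1^{-1}} + 1 \cdot \frac{1}{3} = \frac{0}{1} + \frac{1}{3} = 0 \cdot 1 + \frac{1}{3} = 0 + \frac{1}{3} = \frac{1}{3} \approx 0.33333$)
$\left(\left(Y 5 + 2 \left(-2\right)\right) - 146\right)^{2} = \left(\left(\frac{1}{3} \cdot 5 + 2 \left(-2\right)\right) - 146\right)^{2} = \left(\left(\frac{5}{3} - 4\right) - 146\right)^{2} = \left(- \frac{7}{3} - 146\right)^{2} = \left(- \frac{445}{3}\right)^{2} = \frac{198025}{9}$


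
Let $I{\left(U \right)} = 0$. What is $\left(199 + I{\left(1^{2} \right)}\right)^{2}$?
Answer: $39601$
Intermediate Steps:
$\left(199 + I{\left(1^{2} \right)}\right)^{2} = \left(199 + 0\right)^{2} = 199^{2} = 39601$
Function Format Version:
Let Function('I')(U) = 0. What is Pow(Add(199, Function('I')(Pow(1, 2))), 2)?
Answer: 39601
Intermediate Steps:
Pow(Add(199, Function('I')(Pow(1, 2))), 2) = Pow(Add(199, 0), 2) = Pow(199, 2) = 39601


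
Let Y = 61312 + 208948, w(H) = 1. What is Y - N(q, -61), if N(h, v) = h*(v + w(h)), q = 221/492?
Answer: 11081765/41 ≈ 2.7029e+5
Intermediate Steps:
q = 221/492 (q = 221*(1/492) = 221/492 ≈ 0.44919)
Y = 270260
N(h, v) = h*(1 + v) (N(h, v) = h*(v + 1) = h*(1 + v))
Y - N(q, -61) = 270260 - 221*(1 - 61)/492 = 270260 - 221*(-60)/492 = 270260 - 1*(-1105/41) = 270260 + 1105/41 = 11081765/41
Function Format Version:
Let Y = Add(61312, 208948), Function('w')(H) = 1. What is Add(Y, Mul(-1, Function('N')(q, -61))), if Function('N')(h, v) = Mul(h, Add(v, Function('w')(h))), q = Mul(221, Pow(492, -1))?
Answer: Rational(11081765, 41) ≈ 2.7029e+5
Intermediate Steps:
q = Rational(221, 492) (q = Mul(221, Rational(1, 492)) = Rational(221, 492) ≈ 0.44919)
Y = 270260
Function('N')(h, v) = Mul(h, Add(1, v)) (Function('N')(h, v) = Mul(h, Add(v, 1)) = Mul(h, Add(1, v)))
Add(Y, Mul(-1, Function('N')(q, -61))) = Add(270260, Mul(-1, Mul(Rational(221, 492), Add(1, -61)))) = Add(270260, Mul(-1, Mul(Rational(221, 492), -60))) = Add(270260, Mul(-1, Rational(-1105, 41))) = Add(270260, Rational(1105, 41)) = Rational(11081765, 41)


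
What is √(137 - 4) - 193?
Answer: -193 + √133 ≈ -181.47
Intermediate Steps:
√(137 - 4) - 193 = √133 - 193 = -193 + √133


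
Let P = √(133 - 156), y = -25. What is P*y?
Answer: -25*I*√23 ≈ -119.9*I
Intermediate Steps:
P = I*√23 (P = √(-23) = I*√23 ≈ 4.7958*I)
P*y = (I*√23)*(-25) = -25*I*√23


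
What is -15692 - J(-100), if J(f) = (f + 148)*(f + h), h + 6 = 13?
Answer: -11228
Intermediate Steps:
h = 7 (h = -6 + 13 = 7)
J(f) = (7 + f)*(148 + f) (J(f) = (f + 148)*(f + 7) = (148 + f)*(7 + f) = (7 + f)*(148 + f))
-15692 - J(-100) = -15692 - (1036 + (-100)**2 + 155*(-100)) = -15692 - (1036 + 10000 - 15500) = -15692 - 1*(-4464) = -15692 + 4464 = -11228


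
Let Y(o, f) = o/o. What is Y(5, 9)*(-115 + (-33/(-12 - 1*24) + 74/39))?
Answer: -17501/156 ≈ -112.19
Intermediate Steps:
Y(o, f) = 1
Y(5, 9)*(-115 + (-33/(-12 - 1*24) + 74/39)) = 1*(-115 + (-33/(-12 - 1*24) + 74/39)) = 1*(-115 + (-33/(-12 - 24) + 74*(1/39))) = 1*(-115 + (-33/(-36) + 74/39)) = 1*(-115 + (-33*(-1/36) + 74/39)) = 1*(-115 + (11/12 + 74/39)) = 1*(-115 + 439/156) = 1*(-17501/156) = -17501/156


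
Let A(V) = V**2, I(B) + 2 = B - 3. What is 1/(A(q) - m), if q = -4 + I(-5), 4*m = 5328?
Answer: -1/1136 ≈ -0.00088028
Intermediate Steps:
m = 1332 (m = (1/4)*5328 = 1332)
I(B) = -5 + B (I(B) = -2 + (B - 3) = -2 + (-3 + B) = -5 + B)
q = -14 (q = -4 + (-5 - 5) = -4 - 10 = -14)
1/(A(q) - m) = 1/((-14)**2 - 1*1332) = 1/(196 - 1332) = 1/(-1136) = -1/1136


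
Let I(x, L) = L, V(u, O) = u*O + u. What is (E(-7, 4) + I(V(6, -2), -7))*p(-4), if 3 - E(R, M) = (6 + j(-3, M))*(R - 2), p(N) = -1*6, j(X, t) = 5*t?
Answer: -1380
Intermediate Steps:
p(N) = -6
V(u, O) = u + O*u (V(u, O) = O*u + u = u + O*u)
E(R, M) = 3 - (-2 + R)*(6 + 5*M) (E(R, M) = 3 - (6 + 5*M)*(R - 2) = 3 - (6 + 5*M)*(-2 + R) = 3 - (-2 + R)*(6 + 5*M))
(E(-7, 4) + I(V(6, -2), -7))*p(-4) = ((15 - 6*(-7) + 10*4 - 5*4*(-7)) - 7)*(-6) = ((15 + 42 + 40 + 140) - 7)*(-6) = (237 - 7)*(-6) = 230*(-6) = -1380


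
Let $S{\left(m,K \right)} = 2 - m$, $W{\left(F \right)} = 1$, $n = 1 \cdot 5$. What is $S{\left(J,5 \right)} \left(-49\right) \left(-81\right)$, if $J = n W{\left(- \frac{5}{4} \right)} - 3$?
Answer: $0$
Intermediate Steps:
$n = 5$
$J = 2$ ($J = 5 \cdot 1 - 3 = 5 - 3 = 2$)
$S{\left(J,5 \right)} \left(-49\right) \left(-81\right) = \left(2 - 2\right) \left(-49\right) \left(-81\right) = 0 \left(-49\right) \left(-81\right) = 0 \left(-81\right) = 0$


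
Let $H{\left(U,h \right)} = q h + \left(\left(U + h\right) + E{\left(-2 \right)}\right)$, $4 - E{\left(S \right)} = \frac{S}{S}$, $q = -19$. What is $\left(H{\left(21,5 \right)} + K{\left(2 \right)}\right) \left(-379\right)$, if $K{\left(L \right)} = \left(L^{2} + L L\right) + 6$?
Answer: $19708$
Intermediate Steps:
$K{\left(L \right)} = 6 + 2 L^{2}$ ($K{\left(L \right)} = \left(L^{2} + L^{2}\right) + 6 = 2 L^{2} + 6 = 6 + 2 L^{2}$)
$E{\left(S \right)} = 3$ ($E{\left(S \right)} = 4 - \frac{S}{S} = 4 - 1 = 3$)
$H{\left(U,h \right)} = 3 + U - 18 h$ ($H{\left(U,h \right)} = - 19 h + \left(\left(U + h\right) + 3\right) = - 19 h + \left(3 + U + h\right) = 3 + U - 18 h$)
$\left(H{\left(21,5 \right)} + K{\left(2 \right)}\right) \left(-379\right) = \left(\left(3 + 21 - 90\right) + \left(6 + 2 \cdot 2^{2}\right)\right) \left(-379\right) = \left(\left(3 + 21 - 90\right) + \left(6 + 2 \cdot 4\right)\right) \left(-379\right) = \left(-66 + \left(6 + 8\right)\right) \left(-379\right) = \left(-66 + 14\right) \left(-379\right) = \left(-52\right) \left(-379\right) = 19708$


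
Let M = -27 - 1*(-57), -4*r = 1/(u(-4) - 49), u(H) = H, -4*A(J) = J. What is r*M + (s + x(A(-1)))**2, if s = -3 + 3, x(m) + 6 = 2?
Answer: 1711/106 ≈ 16.142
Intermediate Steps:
A(J) = -J/4
x(m) = -4 (x(m) = -6 + 2 = -4)
r = 1/212 (r = -1/(4*(-4 - 49)) = -1/4/(-53) = -1/4*(-1/53) = 1/212 ≈ 0.0047170)
s = 0
M = 30 (M = -27 + 57 = 30)
r*M + (s + x(A(-1)))**2 = (1/212)*30 + (0 - 4)**2 = 15/106 + (-4)**2 = 15/106 + 16 = 1711/106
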